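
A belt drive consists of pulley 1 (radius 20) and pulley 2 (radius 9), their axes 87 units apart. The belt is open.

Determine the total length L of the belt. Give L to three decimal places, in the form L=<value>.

L=266.499

open belt: β = asin((r2−r1)/C) = asin(-11/87) = -7.2637°
wrap1 = π − 2β = 194.5275°
wrap2 = π + 2β = 165.4725°
tangent length = C·cosβ = 86.3018
L = r1·wrap1 + r2·wrap2 + 2·C·cosβ = 20·3.3951 + 9·2.8880 + 2·86.3018 = 266.4989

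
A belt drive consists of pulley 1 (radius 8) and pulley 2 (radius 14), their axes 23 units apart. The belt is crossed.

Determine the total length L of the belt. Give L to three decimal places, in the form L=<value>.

L=138.624

crossed belt: β = asin((r1+r2)/C) = asin(22/23) = 73.0426°
wrap1 = wrap2 = π + 2β = 326.0851°
tangent length = C·cosβ = 6.7082
L = (r1+r2)·wrap + 2·C·cosβ = 22·5.6913 + 2·6.7082 = 138.6241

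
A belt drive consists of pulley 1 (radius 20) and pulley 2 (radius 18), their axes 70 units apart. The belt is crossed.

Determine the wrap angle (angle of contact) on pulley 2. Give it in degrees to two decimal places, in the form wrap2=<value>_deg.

wrap2=245.76_deg

crossed belt: β = asin((r1+r2)/C) = asin(38/70) = 32.8783°
wrap1 = wrap2 = π + 2β = 245.7567°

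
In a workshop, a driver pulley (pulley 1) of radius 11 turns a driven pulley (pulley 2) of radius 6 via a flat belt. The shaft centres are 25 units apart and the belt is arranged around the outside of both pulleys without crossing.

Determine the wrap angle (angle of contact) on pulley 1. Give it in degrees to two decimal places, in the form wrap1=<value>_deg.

wrap1=203.07_deg

open belt: β = asin((r2−r1)/C) = asin(-5/25) = -11.5370°
wrap1 = π − 2β = 203.0739°
wrap2 = π + 2β = 156.9261°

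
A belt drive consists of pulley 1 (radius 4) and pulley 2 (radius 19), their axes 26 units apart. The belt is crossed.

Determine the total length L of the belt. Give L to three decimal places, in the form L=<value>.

L=146.446

crossed belt: β = asin((r1+r2)/C) = asin(23/26) = 62.2042°
wrap1 = wrap2 = π + 2β = 304.4085°
tangent length = C·cosβ = 12.1244
L = (r1+r2)·wrap + 2·C·cosβ = 23·5.3129 + 2·12.1244 = 146.4461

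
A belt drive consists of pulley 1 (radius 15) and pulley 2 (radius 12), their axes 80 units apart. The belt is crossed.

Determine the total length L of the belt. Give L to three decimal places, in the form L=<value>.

L=254.025

crossed belt: β = asin((r1+r2)/C) = asin(27/80) = 19.7246°
wrap1 = wrap2 = π + 2β = 219.4493°
tangent length = C·cosβ = 75.3060
L = (r1+r2)·wrap + 2·C·cosβ = 27·3.8301 + 2·75.3060 = 254.0251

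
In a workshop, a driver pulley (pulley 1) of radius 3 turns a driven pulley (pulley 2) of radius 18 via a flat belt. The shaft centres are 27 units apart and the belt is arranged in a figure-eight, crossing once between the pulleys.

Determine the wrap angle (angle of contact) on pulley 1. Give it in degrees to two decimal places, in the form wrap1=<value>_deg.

wrap1=282.12_deg

crossed belt: β = asin((r1+r2)/C) = asin(21/27) = 51.0576°
wrap1 = wrap2 = π + 2β = 282.1151°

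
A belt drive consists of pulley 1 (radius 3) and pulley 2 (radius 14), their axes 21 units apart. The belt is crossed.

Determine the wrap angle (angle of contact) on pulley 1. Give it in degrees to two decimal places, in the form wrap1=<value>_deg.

wrap1=288.10_deg

crossed belt: β = asin((r1+r2)/C) = asin(17/21) = 54.0494°
wrap1 = wrap2 = π + 2β = 288.0989°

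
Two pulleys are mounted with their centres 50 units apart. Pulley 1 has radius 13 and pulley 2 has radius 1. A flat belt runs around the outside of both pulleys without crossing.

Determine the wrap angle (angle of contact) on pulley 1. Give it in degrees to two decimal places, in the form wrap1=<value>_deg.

open belt: β = asin((r2−r1)/C) = asin(-12/50) = -13.8865°
wrap1 = π − 2β = 207.7731°
wrap2 = π + 2β = 152.2269°

wrap1=207.77_deg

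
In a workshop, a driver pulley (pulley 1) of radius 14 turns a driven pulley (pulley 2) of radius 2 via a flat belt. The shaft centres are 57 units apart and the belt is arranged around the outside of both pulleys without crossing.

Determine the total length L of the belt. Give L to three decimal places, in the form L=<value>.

L=166.801

open belt: β = asin((r2−r1)/C) = asin(-12/57) = -12.1532°
wrap1 = π − 2β = 204.3064°
wrap2 = π + 2β = 155.6936°
tangent length = C·cosβ = 55.7225
L = r1·wrap1 + r2·wrap2 + 2·C·cosβ = 14·3.5658 + 2·2.7174 + 2·55.7225 = 166.8013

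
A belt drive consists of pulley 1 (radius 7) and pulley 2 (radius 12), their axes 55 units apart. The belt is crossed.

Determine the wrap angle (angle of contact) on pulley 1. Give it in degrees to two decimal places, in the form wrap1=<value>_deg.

crossed belt: β = asin((r1+r2)/C) = asin(19/55) = 20.2095°
wrap1 = wrap2 = π + 2β = 220.4191°

wrap1=220.42_deg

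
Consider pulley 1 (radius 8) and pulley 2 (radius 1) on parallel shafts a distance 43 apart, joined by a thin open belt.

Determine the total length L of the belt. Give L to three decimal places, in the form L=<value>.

L=115.416

open belt: β = asin((r2−r1)/C) = asin(-7/43) = -9.3689°
wrap1 = π − 2β = 198.7378°
wrap2 = π + 2β = 161.2622°
tangent length = C·cosβ = 42.4264
L = r1·wrap1 + r2·wrap2 + 2·C·cosβ = 8·3.4686 + 1·2.8146 + 2·42.4264 = 115.4164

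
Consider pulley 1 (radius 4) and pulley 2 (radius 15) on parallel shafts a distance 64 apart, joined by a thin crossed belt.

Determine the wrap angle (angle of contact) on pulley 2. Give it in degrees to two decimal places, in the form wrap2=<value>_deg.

wrap2=214.54_deg

crossed belt: β = asin((r1+r2)/C) = asin(19/64) = 17.2700°
wrap1 = wrap2 = π + 2β = 214.5400°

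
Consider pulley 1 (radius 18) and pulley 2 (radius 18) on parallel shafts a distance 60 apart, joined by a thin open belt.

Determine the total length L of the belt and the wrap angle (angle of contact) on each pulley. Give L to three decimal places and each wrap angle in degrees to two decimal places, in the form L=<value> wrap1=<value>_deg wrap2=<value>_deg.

L=233.097 wrap1=180.00_deg wrap2=180.00_deg

open belt: β = asin((r2−r1)/C) = asin(0/60) = 0.0000°
wrap1 = π − 2β = 180.0000°
wrap2 = π + 2β = 180.0000°
tangent length = C·cosβ = 60.0000
L = r1·wrap1 + r2·wrap2 + 2·C·cosβ = 18·3.1416 + 18·3.1416 + 2·60.0000 = 233.0973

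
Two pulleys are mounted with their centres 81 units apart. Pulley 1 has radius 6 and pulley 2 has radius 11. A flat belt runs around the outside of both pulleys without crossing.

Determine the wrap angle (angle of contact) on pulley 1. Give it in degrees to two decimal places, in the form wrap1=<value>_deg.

open belt: β = asin((r2−r1)/C) = asin(5/81) = 3.5390°
wrap1 = π − 2β = 172.9219°
wrap2 = π + 2β = 187.0781°

wrap1=172.92_deg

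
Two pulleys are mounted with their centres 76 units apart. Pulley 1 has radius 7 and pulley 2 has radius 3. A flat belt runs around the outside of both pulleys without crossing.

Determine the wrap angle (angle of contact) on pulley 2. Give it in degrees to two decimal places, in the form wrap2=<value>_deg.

open belt: β = asin((r2−r1)/C) = asin(-4/76) = -3.0170°
wrap1 = π − 2β = 186.0339°
wrap2 = π + 2β = 173.9661°

wrap2=173.97_deg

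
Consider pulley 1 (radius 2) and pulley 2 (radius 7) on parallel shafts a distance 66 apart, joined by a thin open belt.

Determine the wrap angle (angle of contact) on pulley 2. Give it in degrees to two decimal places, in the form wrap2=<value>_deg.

open belt: β = asin((r2−r1)/C) = asin(5/66) = 4.3448°
wrap1 = π − 2β = 171.3105°
wrap2 = π + 2β = 188.6895°

wrap2=188.69_deg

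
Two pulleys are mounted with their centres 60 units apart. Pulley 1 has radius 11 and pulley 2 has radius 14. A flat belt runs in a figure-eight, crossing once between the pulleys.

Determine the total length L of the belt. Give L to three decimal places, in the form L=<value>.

L=209.116

crossed belt: β = asin((r1+r2)/C) = asin(25/60) = 24.6243°
wrap1 = wrap2 = π + 2β = 229.2486°
tangent length = C·cosβ = 54.5436
L = (r1+r2)·wrap + 2·C·cosβ = 25·4.0011 + 2·54.5436 = 209.1157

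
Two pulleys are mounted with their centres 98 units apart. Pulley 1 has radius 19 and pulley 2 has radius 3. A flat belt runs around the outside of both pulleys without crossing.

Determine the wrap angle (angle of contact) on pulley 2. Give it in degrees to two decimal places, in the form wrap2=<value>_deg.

wrap2=161.21_deg

open belt: β = asin((r2−r1)/C) = asin(-16/98) = -9.3965°
wrap1 = π − 2β = 198.7930°
wrap2 = π + 2β = 161.2070°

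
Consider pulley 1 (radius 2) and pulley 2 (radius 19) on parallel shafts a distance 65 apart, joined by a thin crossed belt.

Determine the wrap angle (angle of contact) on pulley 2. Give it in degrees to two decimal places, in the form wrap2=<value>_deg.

crossed belt: β = asin((r1+r2)/C) = asin(21/65) = 18.8491°
wrap1 = wrap2 = π + 2β = 217.6982°

wrap2=217.70_deg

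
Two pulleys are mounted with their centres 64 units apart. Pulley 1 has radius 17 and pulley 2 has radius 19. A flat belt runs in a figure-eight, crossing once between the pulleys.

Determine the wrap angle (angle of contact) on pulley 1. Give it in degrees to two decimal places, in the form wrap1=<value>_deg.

wrap1=248.46_deg

crossed belt: β = asin((r1+r2)/C) = asin(36/64) = 34.2289°
wrap1 = wrap2 = π + 2β = 248.4577°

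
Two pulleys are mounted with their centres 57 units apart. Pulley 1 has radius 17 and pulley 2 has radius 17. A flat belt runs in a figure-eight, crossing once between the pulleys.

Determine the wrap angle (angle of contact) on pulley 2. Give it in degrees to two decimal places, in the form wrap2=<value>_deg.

wrap2=253.24_deg

crossed belt: β = asin((r1+r2)/C) = asin(34/57) = 36.6190°
wrap1 = wrap2 = π + 2β = 253.2380°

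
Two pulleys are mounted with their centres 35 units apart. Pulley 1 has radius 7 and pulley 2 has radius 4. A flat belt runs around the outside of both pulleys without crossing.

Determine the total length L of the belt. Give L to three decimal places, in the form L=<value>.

open belt: β = asin((r2−r1)/C) = asin(-3/35) = -4.9171°
wrap1 = π − 2β = 189.8342°
wrap2 = π + 2β = 170.1658°
tangent length = C·cosβ = 34.8712
L = r1·wrap1 + r2·wrap2 + 2·C·cosβ = 7·3.3132 + 4·2.9700 + 2·34.8712 = 104.8148

L=104.815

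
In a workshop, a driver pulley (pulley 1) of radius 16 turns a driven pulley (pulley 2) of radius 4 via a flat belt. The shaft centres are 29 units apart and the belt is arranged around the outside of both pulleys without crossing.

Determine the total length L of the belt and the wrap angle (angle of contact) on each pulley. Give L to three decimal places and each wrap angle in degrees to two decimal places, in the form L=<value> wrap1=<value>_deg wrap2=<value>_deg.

L=125.872 wrap1=228.89_deg wrap2=131.11_deg

open belt: β = asin((r2−r1)/C) = asin(-12/29) = -24.4433°
wrap1 = π − 2β = 228.8867°
wrap2 = π + 2β = 131.1133°
tangent length = C·cosβ = 26.4008
L = r1·wrap1 + r2·wrap2 + 2·C·cosβ = 16·3.9948 + 4·2.2884 + 2·26.4008 = 125.8722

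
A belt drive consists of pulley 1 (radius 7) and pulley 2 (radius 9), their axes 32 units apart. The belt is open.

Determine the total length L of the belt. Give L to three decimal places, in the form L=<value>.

L=114.391

open belt: β = asin((r2−r1)/C) = asin(2/32) = 3.5833°
wrap1 = π − 2β = 172.8334°
wrap2 = π + 2β = 187.1666°
tangent length = C·cosβ = 31.9374
L = r1·wrap1 + r2·wrap2 + 2·C·cosβ = 7·3.0165 + 9·3.2667 + 2·31.9374 = 114.3905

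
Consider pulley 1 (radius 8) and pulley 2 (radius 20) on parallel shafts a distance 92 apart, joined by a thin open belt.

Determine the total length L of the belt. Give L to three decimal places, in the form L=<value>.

L=273.532

open belt: β = asin((r2−r1)/C) = asin(12/92) = 7.4947°
wrap1 = π − 2β = 165.0106°
wrap2 = π + 2β = 194.9894°
tangent length = C·cosβ = 91.2140
L = r1·wrap1 + r2·wrap2 + 2·C·cosβ = 8·2.8800 + 20·3.4032 + 2·91.2140 = 273.5320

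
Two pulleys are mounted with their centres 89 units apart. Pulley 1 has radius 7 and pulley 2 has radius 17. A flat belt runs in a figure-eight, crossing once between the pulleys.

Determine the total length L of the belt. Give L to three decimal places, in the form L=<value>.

L=259.910

crossed belt: β = asin((r1+r2)/C) = asin(24/89) = 15.6442°
wrap1 = wrap2 = π + 2β = 211.2884°
tangent length = C·cosβ = 85.7030
L = (r1+r2)·wrap + 2·C·cosβ = 24·3.6877 + 2·85.7030 = 259.9102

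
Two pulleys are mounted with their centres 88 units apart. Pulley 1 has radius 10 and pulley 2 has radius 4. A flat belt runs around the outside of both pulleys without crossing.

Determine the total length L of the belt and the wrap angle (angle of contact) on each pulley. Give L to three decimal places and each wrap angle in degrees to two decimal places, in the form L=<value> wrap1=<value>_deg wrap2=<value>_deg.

open belt: β = asin((r2−r1)/C) = asin(-6/88) = -3.9096°
wrap1 = π − 2β = 187.8191°
wrap2 = π + 2β = 172.1809°
tangent length = C·cosβ = 87.7952
L = r1·wrap1 + r2·wrap2 + 2·C·cosβ = 10·3.2781 + 4·3.0051 + 2·87.7952 = 220.3915

L=220.392 wrap1=187.82_deg wrap2=172.18_deg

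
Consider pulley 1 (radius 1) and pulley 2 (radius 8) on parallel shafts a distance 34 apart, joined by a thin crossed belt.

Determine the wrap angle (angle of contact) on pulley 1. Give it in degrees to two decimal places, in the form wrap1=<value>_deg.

wrap1=210.70_deg

crossed belt: β = asin((r1+r2)/C) = asin(9/34) = 15.3495°
wrap1 = wrap2 = π + 2β = 210.6990°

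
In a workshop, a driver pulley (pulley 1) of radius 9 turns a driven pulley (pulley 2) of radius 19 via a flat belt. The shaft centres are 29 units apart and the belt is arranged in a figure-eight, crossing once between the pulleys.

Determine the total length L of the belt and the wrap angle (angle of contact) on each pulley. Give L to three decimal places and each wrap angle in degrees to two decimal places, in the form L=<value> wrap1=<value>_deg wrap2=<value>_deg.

crossed belt: β = asin((r1+r2)/C) = asin(28/29) = 74.9098°
wrap1 = wrap2 = π + 2β = 329.8196°
tangent length = C·cosβ = 7.5498
L = (r1+r2)·wrap + 2·C·cosβ = 28·5.7564 + 2·7.5498 = 176.2799

L=176.280 wrap1=329.82_deg wrap2=329.82_deg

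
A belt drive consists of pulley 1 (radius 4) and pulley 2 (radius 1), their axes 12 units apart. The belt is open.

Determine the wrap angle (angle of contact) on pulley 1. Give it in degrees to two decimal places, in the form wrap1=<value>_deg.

open belt: β = asin((r2−r1)/C) = asin(-3/12) = -14.4775°
wrap1 = π − 2β = 208.9550°
wrap2 = π + 2β = 151.0450°

wrap1=208.96_deg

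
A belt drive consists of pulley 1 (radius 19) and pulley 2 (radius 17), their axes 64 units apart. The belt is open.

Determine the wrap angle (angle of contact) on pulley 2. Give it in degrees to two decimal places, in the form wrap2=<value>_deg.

open belt: β = asin((r2−r1)/C) = asin(-2/64) = -1.7908°
wrap1 = π − 2β = 183.5816°
wrap2 = π + 2β = 176.4184°

wrap2=176.42_deg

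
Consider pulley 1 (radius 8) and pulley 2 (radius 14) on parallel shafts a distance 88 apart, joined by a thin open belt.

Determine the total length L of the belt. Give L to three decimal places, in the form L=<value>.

L=245.524

open belt: β = asin((r2−r1)/C) = asin(6/88) = 3.9096°
wrap1 = π − 2β = 172.1809°
wrap2 = π + 2β = 187.8191°
tangent length = C·cosβ = 87.7952
L = r1·wrap1 + r2·wrap2 + 2·C·cosβ = 8·3.0051 + 14·3.2781 + 2·87.7952 = 245.5243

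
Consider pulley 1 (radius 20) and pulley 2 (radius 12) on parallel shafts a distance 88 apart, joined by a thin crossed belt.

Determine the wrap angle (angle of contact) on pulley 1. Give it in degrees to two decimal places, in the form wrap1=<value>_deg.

wrap1=222.65_deg

crossed belt: β = asin((r1+r2)/C) = asin(32/88) = 21.3237°
wrap1 = wrap2 = π + 2β = 222.6474°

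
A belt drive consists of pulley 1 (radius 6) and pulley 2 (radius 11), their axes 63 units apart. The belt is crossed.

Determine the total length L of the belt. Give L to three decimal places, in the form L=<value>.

crossed belt: β = asin((r1+r2)/C) = asin(17/63) = 15.6548°
wrap1 = wrap2 = π + 2β = 211.3096°
tangent length = C·cosβ = 60.6630
L = (r1+r2)·wrap + 2·C·cosβ = 17·3.6880 + 2·60.6630 = 184.0228

L=184.023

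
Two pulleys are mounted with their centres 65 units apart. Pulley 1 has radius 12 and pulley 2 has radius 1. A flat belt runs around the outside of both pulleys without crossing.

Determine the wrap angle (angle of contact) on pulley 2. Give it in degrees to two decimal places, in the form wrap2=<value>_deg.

wrap2=160.51_deg

open belt: β = asin((r2−r1)/C) = asin(-11/65) = -9.7431°
wrap1 = π − 2β = 199.4862°
wrap2 = π + 2β = 160.5138°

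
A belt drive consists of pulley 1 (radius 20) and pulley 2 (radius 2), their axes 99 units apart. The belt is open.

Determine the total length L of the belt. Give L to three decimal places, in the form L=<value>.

L=270.397

open belt: β = asin((r2−r1)/C) = asin(-18/99) = -10.4757°
wrap1 = π − 2β = 200.9514°
wrap2 = π + 2β = 159.0486°
tangent length = C·cosβ = 97.3499
L = r1·wrap1 + r2·wrap2 + 2·C·cosβ = 20·3.5073 + 2·2.7759 + 2·97.3499 = 270.3969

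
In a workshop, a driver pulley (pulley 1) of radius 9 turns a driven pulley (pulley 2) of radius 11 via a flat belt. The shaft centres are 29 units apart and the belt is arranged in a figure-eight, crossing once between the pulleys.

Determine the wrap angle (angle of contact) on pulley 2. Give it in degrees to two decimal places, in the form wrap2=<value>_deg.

crossed belt: β = asin((r1+r2)/C) = asin(20/29) = 43.6028°
wrap1 = wrap2 = π + 2β = 267.2056°

wrap2=267.21_deg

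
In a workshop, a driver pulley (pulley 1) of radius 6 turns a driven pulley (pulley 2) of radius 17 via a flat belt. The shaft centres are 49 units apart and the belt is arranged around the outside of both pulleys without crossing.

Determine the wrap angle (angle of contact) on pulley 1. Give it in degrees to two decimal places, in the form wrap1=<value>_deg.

open belt: β = asin((r2−r1)/C) = asin(11/49) = 12.9729°
wrap1 = π − 2β = 154.0542°
wrap2 = π + 2β = 205.9458°

wrap1=154.05_deg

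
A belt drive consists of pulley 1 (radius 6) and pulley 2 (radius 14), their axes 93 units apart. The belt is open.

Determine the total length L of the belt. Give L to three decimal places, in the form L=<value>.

L=249.520

open belt: β = asin((r2−r1)/C) = asin(8/93) = 4.9348°
wrap1 = π − 2β = 170.1305°
wrap2 = π + 2β = 189.8695°
tangent length = C·cosβ = 92.6553
L = r1·wrap1 + r2·wrap2 + 2·C·cosβ = 6·2.9693 + 14·3.3138 + 2·92.6553 = 249.5205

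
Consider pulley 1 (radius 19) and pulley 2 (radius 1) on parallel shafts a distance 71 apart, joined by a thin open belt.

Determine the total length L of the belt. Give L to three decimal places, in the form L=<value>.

open belt: β = asin((r2−r1)/C) = asin(-18/71) = -14.6860°
wrap1 = π − 2β = 209.3719°
wrap2 = π + 2β = 150.6281°
tangent length = C·cosβ = 68.6804
L = r1·wrap1 + r2·wrap2 + 2·C·cosβ = 19·3.6542 + 1·2.6290 + 2·68.6804 = 209.4202

L=209.420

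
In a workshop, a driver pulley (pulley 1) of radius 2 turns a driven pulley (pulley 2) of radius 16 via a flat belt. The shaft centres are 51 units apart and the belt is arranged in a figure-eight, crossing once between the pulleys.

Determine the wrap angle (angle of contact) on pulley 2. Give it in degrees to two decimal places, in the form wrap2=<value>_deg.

crossed belt: β = asin((r1+r2)/C) = asin(18/51) = 20.6673°
wrap1 = wrap2 = π + 2β = 221.3346°

wrap2=221.33_deg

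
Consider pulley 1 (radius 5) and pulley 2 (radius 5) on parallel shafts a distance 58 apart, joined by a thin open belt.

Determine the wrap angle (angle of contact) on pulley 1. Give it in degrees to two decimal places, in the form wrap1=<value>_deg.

open belt: β = asin((r2−r1)/C) = asin(0/58) = 0.0000°
wrap1 = π − 2β = 180.0000°
wrap2 = π + 2β = 180.0000°

wrap1=180.00_deg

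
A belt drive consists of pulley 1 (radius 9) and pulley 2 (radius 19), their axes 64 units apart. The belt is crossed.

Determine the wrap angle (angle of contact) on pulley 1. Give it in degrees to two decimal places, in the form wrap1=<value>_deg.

wrap1=231.89_deg

crossed belt: β = asin((r1+r2)/C) = asin(28/64) = 25.9445°
wrap1 = wrap2 = π + 2β = 231.8890°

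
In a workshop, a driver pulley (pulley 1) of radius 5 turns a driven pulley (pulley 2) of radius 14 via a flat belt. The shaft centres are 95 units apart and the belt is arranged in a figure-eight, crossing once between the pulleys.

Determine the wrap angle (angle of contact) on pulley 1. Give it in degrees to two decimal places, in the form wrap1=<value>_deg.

crossed belt: β = asin((r1+r2)/C) = asin(19/95) = 11.5370°
wrap1 = wrap2 = π + 2β = 203.0739°

wrap1=203.07_deg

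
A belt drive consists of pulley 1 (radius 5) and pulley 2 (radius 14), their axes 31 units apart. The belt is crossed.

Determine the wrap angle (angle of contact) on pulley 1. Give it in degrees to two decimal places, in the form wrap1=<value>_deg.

crossed belt: β = asin((r1+r2)/C) = asin(19/31) = 37.7997°
wrap1 = wrap2 = π + 2β = 255.5994°

wrap1=255.60_deg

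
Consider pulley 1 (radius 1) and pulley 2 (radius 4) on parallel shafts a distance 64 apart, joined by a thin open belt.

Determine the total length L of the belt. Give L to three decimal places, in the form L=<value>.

open belt: β = asin((r2−r1)/C) = asin(3/64) = 2.6867°
wrap1 = π − 2β = 174.6266°
wrap2 = π + 2β = 185.3734°
tangent length = C·cosβ = 63.9296
L = r1·wrap1 + r2·wrap2 + 2·C·cosβ = 1·3.0478 + 4·3.2354 + 2·63.9296 = 143.8486

L=143.849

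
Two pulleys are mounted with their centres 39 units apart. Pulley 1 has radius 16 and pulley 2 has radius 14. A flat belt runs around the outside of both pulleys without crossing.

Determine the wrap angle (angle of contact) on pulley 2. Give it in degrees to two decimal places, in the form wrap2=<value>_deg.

wrap2=174.12_deg

open belt: β = asin((r2−r1)/C) = asin(-2/39) = -2.9395°
wrap1 = π − 2β = 185.8791°
wrap2 = π + 2β = 174.1209°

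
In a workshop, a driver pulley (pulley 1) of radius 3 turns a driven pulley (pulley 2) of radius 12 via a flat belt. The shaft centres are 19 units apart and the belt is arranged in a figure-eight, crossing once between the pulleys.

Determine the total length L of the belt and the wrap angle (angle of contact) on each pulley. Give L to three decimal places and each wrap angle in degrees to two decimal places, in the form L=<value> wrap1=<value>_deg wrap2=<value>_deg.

L=97.746 wrap1=284.27_deg wrap2=284.27_deg

crossed belt: β = asin((r1+r2)/C) = asin(15/19) = 52.1364°
wrap1 = wrap2 = π + 2β = 284.2727°
tangent length = C·cosβ = 11.6619
L = (r1+r2)·wrap + 2·C·cosβ = 15·4.9615 + 2·11.6619 = 97.7462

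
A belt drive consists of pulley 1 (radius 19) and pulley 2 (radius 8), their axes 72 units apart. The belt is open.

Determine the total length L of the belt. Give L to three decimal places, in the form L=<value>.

L=230.507

open belt: β = asin((r2−r1)/C) = asin(-11/72) = -8.7879°
wrap1 = π − 2β = 197.5759°
wrap2 = π + 2β = 162.4241°
tangent length = C·cosβ = 71.1548
L = r1·wrap1 + r2·wrap2 + 2·C·cosβ = 19·3.4483 + 8·2.8348 + 2·71.1548 = 230.5068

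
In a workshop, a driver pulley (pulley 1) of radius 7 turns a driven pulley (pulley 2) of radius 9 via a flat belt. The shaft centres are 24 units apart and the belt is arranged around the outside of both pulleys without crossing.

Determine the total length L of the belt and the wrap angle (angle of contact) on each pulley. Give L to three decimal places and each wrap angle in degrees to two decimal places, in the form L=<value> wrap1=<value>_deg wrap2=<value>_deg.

open belt: β = asin((r2−r1)/C) = asin(2/24) = 4.7802°
wrap1 = π − 2β = 170.4396°
wrap2 = π + 2β = 189.5604°
tangent length = C·cosβ = 23.9165
L = r1·wrap1 + r2·wrap2 + 2·C·cosβ = 7·2.9747 + 9·3.3085 + 2·23.9165 = 98.4322

L=98.432 wrap1=170.44_deg wrap2=189.56_deg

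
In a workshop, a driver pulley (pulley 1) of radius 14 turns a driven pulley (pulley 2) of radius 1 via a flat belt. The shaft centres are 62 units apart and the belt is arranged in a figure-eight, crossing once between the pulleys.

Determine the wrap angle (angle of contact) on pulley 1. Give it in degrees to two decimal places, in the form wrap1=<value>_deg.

crossed belt: β = asin((r1+r2)/C) = asin(15/62) = 14.0008°
wrap1 = wrap2 = π + 2β = 208.0016°

wrap1=208.00_deg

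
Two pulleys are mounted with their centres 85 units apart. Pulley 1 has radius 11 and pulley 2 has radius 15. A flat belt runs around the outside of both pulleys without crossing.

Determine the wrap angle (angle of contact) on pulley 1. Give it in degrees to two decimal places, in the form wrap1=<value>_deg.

wrap1=174.61_deg

open belt: β = asin((r2−r1)/C) = asin(4/85) = 2.6973°
wrap1 = π − 2β = 174.6055°
wrap2 = π + 2β = 185.3945°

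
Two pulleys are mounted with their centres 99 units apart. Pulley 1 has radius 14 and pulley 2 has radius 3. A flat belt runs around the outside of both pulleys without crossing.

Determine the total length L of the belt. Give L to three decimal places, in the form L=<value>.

open belt: β = asin((r2−r1)/C) = asin(-11/99) = -6.3794°
wrap1 = π − 2β = 192.7587°
wrap2 = π + 2β = 167.2413°
tangent length = C·cosβ = 98.3870
L = r1·wrap1 + r2·wrap2 + 2·C·cosβ = 14·3.3643 + 3·2.9189 + 2·98.3870 = 252.6306

L=252.631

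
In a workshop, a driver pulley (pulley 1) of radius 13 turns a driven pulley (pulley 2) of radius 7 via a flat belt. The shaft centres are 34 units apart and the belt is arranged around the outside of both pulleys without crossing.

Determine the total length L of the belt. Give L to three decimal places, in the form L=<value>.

L=131.893

open belt: β = asin((r2−r1)/C) = asin(-6/34) = -10.1642°
wrap1 = π − 2β = 200.3285°
wrap2 = π + 2β = 159.6715°
tangent length = C·cosβ = 33.4664
L = r1·wrap1 + r2·wrap2 + 2·C·cosβ = 13·3.4964 + 7·2.7868 + 2·33.4664 = 131.8935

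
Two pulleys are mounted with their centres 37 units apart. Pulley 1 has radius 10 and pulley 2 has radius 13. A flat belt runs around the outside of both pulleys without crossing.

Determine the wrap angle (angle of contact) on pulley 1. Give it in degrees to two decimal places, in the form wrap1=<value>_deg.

wrap1=170.70_deg

open belt: β = asin((r2−r1)/C) = asin(3/37) = 4.6507°
wrap1 = π − 2β = 170.6986°
wrap2 = π + 2β = 189.3014°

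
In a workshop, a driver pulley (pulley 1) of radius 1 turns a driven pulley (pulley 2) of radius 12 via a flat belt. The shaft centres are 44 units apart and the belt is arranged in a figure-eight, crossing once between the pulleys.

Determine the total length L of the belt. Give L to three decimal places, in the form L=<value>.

crossed belt: β = asin((r1+r2)/C) = asin(13/44) = 17.1848°
wrap1 = wrap2 = π + 2β = 214.3696°
tangent length = C·cosβ = 42.0357
L = (r1+r2)·wrap + 2·C·cosβ = 13·3.7415 + 2·42.0357 = 132.7103

L=132.710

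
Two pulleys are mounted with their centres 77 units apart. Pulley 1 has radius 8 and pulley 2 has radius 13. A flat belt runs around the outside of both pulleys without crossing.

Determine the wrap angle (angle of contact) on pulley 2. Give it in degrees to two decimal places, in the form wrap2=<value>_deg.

wrap2=187.45_deg

open belt: β = asin((r2−r1)/C) = asin(5/77) = 3.7231°
wrap1 = π − 2β = 172.5538°
wrap2 = π + 2β = 187.4462°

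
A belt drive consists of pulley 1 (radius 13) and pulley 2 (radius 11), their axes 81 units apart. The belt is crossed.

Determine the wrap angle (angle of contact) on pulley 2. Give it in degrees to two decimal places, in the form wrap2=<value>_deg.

crossed belt: β = asin((r1+r2)/C) = asin(24/81) = 17.2353°
wrap1 = wrap2 = π + 2β = 214.4706°

wrap2=214.47_deg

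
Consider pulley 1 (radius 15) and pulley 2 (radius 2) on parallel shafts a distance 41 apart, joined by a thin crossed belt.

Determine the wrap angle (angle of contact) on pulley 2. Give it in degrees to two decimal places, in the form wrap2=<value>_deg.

crossed belt: β = asin((r1+r2)/C) = asin(17/41) = 24.4963°
wrap1 = wrap2 = π + 2β = 228.9926°

wrap2=228.99_deg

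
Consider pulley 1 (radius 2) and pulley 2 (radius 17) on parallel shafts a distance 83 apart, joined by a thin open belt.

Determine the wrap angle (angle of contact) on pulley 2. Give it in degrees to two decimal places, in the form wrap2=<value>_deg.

open belt: β = asin((r2−r1)/C) = asin(15/83) = 10.4119°
wrap1 = π − 2β = 159.1763°
wrap2 = π + 2β = 200.8237°

wrap2=200.82_deg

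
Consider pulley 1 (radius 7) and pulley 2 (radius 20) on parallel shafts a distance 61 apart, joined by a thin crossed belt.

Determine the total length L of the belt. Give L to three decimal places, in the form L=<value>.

L=218.982

crossed belt: β = asin((r1+r2)/C) = asin(27/61) = 26.2714°
wrap1 = wrap2 = π + 2β = 232.5427°
tangent length = C·cosβ = 54.6992
L = (r1+r2)·wrap + 2·C·cosβ = 27·4.0586 + 2·54.6992 = 218.9815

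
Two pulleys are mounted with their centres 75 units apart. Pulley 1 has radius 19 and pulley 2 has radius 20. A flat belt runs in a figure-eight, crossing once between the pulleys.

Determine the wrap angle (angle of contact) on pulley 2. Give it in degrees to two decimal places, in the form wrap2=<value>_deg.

wrap2=242.66_deg

crossed belt: β = asin((r1+r2)/C) = asin(39/75) = 31.3323°
wrap1 = wrap2 = π + 2β = 242.6645°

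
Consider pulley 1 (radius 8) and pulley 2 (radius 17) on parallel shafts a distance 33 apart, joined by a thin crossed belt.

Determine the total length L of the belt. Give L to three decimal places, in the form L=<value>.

L=164.601

crossed belt: β = asin((r1+r2)/C) = asin(25/33) = 49.2509°
wrap1 = wrap2 = π + 2β = 278.5019°
tangent length = C·cosβ = 21.5407
L = (r1+r2)·wrap + 2·C·cosβ = 25·4.8608 + 2·21.5407 = 164.6007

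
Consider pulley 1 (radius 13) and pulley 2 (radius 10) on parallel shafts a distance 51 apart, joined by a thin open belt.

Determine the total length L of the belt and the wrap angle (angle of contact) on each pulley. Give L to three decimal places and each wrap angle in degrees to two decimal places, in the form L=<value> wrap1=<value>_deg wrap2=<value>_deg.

open belt: β = asin((r2−r1)/C) = asin(-3/51) = -3.3723°
wrap1 = π − 2β = 186.7446°
wrap2 = π + 2β = 173.2554°
tangent length = C·cosβ = 50.9117
L = r1·wrap1 + r2·wrap2 + 2·C·cosβ = 13·3.2593 + 10·3.0239 + 2·50.9117 = 174.4332

L=174.433 wrap1=186.74_deg wrap2=173.26_deg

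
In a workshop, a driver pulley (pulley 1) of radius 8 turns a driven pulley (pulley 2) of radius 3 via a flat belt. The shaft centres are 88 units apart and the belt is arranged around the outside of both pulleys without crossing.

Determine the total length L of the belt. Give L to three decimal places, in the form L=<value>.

open belt: β = asin((r2−r1)/C) = asin(-5/88) = -3.2572°
wrap1 = π − 2β = 186.5144°
wrap2 = π + 2β = 173.4856°
tangent length = C·cosβ = 87.8578
L = r1·wrap1 + r2·wrap2 + 2·C·cosβ = 8·3.2553 + 3·3.0279 + 2·87.8578 = 210.8417

L=210.842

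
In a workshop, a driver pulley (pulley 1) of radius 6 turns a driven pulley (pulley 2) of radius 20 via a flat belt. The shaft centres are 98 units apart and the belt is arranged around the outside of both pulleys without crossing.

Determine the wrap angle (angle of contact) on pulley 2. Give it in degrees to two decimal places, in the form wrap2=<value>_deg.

open belt: β = asin((r2−r1)/C) = asin(14/98) = 8.2132°
wrap1 = π − 2β = 163.5736°
wrap2 = π + 2β = 196.4264°

wrap2=196.43_deg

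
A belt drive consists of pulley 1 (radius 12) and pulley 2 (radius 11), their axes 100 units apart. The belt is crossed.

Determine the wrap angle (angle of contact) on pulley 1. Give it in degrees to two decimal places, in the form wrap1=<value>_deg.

wrap1=206.59_deg

crossed belt: β = asin((r1+r2)/C) = asin(23/100) = 13.2971°
wrap1 = wrap2 = π + 2β = 206.5941°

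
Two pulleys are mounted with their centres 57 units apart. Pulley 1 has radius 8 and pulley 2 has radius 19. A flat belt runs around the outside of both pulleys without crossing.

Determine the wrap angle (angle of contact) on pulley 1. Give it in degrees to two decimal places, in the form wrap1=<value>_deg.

wrap1=157.75_deg

open belt: β = asin((r2−r1)/C) = asin(11/57) = 11.1269°
wrap1 = π − 2β = 157.7462°
wrap2 = π + 2β = 202.2538°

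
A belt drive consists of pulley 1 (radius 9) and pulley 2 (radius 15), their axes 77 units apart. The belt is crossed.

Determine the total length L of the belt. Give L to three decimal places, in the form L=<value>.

crossed belt: β = asin((r1+r2)/C) = asin(24/77) = 18.1610°
wrap1 = wrap2 = π + 2β = 216.3220°
tangent length = C·cosβ = 73.1642
L = (r1+r2)·wrap + 2·C·cosβ = 24·3.7755 + 2·73.1642 = 236.9411

L=236.941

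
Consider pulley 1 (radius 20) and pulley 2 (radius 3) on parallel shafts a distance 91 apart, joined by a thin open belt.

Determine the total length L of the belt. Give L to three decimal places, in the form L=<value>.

open belt: β = asin((r2−r1)/C) = asin(-17/91) = -10.7669°
wrap1 = π − 2β = 201.5337°
wrap2 = π + 2β = 158.4663°
tangent length = C·cosβ = 89.3980
L = r1·wrap1 + r2·wrap2 + 2·C·cosβ = 20·3.5174 + 3·2.7658 + 2·89.3980 = 257.4418

L=257.442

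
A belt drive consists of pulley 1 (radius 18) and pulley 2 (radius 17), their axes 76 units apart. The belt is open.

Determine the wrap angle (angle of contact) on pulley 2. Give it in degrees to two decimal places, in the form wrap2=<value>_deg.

wrap2=178.49_deg

open belt: β = asin((r2−r1)/C) = asin(-1/76) = -0.7539°
wrap1 = π − 2β = 181.5078°
wrap2 = π + 2β = 178.4922°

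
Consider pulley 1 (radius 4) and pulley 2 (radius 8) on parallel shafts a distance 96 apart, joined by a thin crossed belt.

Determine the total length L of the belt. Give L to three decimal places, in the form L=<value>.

crossed belt: β = asin((r1+r2)/C) = asin(12/96) = 7.1808°
wrap1 = wrap2 = π + 2β = 194.3615°
tangent length = C·cosβ = 95.2470
L = (r1+r2)·wrap + 2·C·cosβ = 12·3.3922 + 2·95.2470 = 231.2011

L=231.201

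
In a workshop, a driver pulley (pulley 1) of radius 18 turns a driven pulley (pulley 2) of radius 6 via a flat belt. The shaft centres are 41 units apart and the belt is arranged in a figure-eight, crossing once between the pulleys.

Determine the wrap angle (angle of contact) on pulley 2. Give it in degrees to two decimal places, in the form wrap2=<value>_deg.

crossed belt: β = asin((r1+r2)/C) = asin(24/41) = 35.8288°
wrap1 = wrap2 = π + 2β = 251.6577°

wrap2=251.66_deg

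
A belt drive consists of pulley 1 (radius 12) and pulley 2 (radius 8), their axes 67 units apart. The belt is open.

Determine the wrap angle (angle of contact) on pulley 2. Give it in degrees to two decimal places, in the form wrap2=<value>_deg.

open belt: β = asin((r2−r1)/C) = asin(-4/67) = -3.4227°
wrap1 = π − 2β = 186.8454°
wrap2 = π + 2β = 173.1546°

wrap2=173.15_deg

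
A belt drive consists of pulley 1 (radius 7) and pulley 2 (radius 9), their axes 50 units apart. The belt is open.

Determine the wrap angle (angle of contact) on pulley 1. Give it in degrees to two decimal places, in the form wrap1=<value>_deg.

wrap1=175.42_deg

open belt: β = asin((r2−r1)/C) = asin(2/50) = 2.2924°
wrap1 = π − 2β = 175.4151°
wrap2 = π + 2β = 184.5849°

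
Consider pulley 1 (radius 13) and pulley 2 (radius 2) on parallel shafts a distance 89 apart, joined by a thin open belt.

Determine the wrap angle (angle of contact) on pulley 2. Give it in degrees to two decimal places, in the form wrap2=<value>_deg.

wrap2=165.80_deg

open belt: β = asin((r2−r1)/C) = asin(-11/89) = -7.0997°
wrap1 = π − 2β = 194.1993°
wrap2 = π + 2β = 165.8007°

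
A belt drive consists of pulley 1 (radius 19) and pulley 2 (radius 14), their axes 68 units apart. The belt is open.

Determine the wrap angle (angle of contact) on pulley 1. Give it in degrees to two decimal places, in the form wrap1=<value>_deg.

open belt: β = asin((r2−r1)/C) = asin(-5/68) = -4.2167°
wrap1 = π − 2β = 188.4335°
wrap2 = π + 2β = 171.5665°

wrap1=188.43_deg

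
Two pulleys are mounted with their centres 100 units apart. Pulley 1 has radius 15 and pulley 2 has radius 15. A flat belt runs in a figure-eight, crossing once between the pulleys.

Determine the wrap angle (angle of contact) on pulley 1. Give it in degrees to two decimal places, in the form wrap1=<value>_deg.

crossed belt: β = asin((r1+r2)/C) = asin(30/100) = 17.4576°
wrap1 = wrap2 = π + 2β = 214.9152°

wrap1=214.92_deg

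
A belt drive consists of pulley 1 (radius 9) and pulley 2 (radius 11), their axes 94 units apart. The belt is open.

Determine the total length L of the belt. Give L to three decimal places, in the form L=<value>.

L=250.874

open belt: β = asin((r2−r1)/C) = asin(2/94) = 1.2192°
wrap1 = π − 2β = 177.5617°
wrap2 = π + 2β = 182.4383°
tangent length = C·cosβ = 93.9787
L = r1·wrap1 + r2·wrap2 + 2·C·cosβ = 9·3.0990 + 11·3.1841 + 2·93.9787 = 250.8744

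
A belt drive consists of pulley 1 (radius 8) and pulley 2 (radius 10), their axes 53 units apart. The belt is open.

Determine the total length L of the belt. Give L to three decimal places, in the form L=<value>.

L=162.624

open belt: β = asin((r2−r1)/C) = asin(2/53) = 2.1626°
wrap1 = π − 2β = 175.6748°
wrap2 = π + 2β = 184.3252°
tangent length = C·cosβ = 52.9623
L = r1·wrap1 + r2·wrap2 + 2·C·cosβ = 8·3.0661 + 10·3.2171 + 2·52.9623 = 162.6241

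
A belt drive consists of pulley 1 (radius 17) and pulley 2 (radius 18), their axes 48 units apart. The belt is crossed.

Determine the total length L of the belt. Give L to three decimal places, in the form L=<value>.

crossed belt: β = asin((r1+r2)/C) = asin(35/48) = 46.8166°
wrap1 = wrap2 = π + 2β = 273.6332°
tangent length = C·cosβ = 32.8481
L = (r1+r2)·wrap + 2·C·cosβ = 35·4.7758 + 2·32.8481 = 232.8493

L=232.849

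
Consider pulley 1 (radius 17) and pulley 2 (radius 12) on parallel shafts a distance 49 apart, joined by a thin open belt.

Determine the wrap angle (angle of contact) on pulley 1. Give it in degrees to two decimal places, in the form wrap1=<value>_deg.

wrap1=191.71_deg

open belt: β = asin((r2−r1)/C) = asin(-5/49) = -5.8567°
wrap1 = π − 2β = 191.7134°
wrap2 = π + 2β = 168.2866°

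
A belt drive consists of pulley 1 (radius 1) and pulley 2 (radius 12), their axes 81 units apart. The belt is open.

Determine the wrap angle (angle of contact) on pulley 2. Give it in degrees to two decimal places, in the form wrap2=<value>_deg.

open belt: β = asin((r2−r1)/C) = asin(11/81) = 7.8050°
wrap1 = π − 2β = 164.3899°
wrap2 = π + 2β = 195.6101°

wrap2=195.61_deg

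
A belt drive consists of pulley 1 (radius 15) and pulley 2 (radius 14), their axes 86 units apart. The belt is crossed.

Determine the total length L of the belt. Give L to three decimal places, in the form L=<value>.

crossed belt: β = asin((r1+r2)/C) = asin(29/86) = 19.7069°
wrap1 = wrap2 = π + 2β = 219.4139°
tangent length = C·cosβ = 80.9630
L = (r1+r2)·wrap + 2·C·cosβ = 29·3.8295 + 2·80.9630 = 272.9813

L=272.981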